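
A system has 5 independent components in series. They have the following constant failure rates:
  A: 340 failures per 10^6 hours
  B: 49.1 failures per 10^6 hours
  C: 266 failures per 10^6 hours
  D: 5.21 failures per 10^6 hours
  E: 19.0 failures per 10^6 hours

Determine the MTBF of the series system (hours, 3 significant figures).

Series of exponential components: λ_sys = Σ λ_i
λ_sys = 0.000340 + 0.0000491 + 0.000266 + 0.00000521 + 0.0000190 = 6.7931e-04 /h
MTBF = 1 / λ_sys = 1470 h

1470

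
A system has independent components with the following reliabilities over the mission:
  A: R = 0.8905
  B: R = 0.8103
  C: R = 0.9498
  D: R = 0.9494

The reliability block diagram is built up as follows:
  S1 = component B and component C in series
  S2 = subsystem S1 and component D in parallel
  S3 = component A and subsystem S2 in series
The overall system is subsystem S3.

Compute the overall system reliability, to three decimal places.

0.880

Series (B and C): 0.81030 × 0.94980 = 0.76962
Parallel ([0.76962] and D): 1 − (1 − 0.76962)(1 − 0.94940) = 0.98834
Series (A and [0.98834]): 0.89050 × 0.98834 = 0.880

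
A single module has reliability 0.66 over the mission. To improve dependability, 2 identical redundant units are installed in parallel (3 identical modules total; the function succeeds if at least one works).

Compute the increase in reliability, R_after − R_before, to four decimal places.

0.3007

R_before = 0.66
R_after = 1 − (1 − 0.66)^3 = 0.9607
ΔR = 0.9607 − 0.66 = 0.3007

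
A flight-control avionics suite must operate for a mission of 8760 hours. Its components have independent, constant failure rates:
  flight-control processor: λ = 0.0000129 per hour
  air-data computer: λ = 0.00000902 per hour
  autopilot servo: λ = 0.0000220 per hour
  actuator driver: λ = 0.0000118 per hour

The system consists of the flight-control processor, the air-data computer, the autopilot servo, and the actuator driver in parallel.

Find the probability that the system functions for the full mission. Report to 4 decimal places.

R(flight-control processor) = exp(−0.0000129 × 8760) = 0.893147
R(air-data computer) = exp(−0.00000902 × 8760) = 0.924026
R(autopilot servo) = exp(−0.0000220 × 8760) = 0.824713
R(actuator driver) = exp(−0.0000118 × 8760) = 0.901795
Parallel (flight-control processor, air-data computer, autopilot servo, and actuator driver): 1 − (1 − 0.893147)(1 − 0.924026)(1 − 0.824713)(1 − 0.901795) = 0.9999

0.9999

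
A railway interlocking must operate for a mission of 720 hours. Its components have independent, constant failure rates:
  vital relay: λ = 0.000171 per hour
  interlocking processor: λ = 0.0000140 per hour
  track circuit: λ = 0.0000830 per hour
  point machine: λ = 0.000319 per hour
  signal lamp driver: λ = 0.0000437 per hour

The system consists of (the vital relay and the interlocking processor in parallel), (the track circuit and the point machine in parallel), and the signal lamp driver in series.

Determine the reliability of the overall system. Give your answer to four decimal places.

0.9564

R(vital relay) = exp(−0.000171 × 720) = 0.884158
R(interlocking processor) = exp(−0.0000140 × 720) = 0.989971
R(track circuit) = exp(−0.0000830 × 720) = 0.941991
R(point machine) = exp(−0.000319 × 720) = 0.794788
R(signal lamp driver) = exp(−0.0000437 × 720) = 0.969026
Parallel (vital relay and interlocking processor): 1 − (1 − 0.884158)(1 − 0.989971) = 0.998838
Parallel (track circuit and point machine): 1 − (1 − 0.941991)(1 − 0.794788) = 0.988096
Series ([0.998838], [0.988096], and signal lamp driver): 0.998838 × 0.988096 × 0.969026 = 0.9564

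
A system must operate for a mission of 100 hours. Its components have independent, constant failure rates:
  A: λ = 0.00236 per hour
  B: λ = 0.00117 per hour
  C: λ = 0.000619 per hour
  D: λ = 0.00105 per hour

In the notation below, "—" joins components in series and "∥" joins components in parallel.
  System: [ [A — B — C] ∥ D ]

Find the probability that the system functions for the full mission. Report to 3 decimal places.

R(A) = exp(−0.00236 × 100) = 0.78978
R(B) = exp(−0.00117 × 100) = 0.88959
R(C) = exp(−0.000619 × 100) = 0.93998
R(D) = exp(−0.00105 × 100) = 0.90032
Series (A, B, and C): 0.78978 × 0.88959 × 0.93998 = 0.66041
Parallel ([0.66041] and D): 1 − (1 − 0.66041)(1 − 0.90032) = 0.966

0.966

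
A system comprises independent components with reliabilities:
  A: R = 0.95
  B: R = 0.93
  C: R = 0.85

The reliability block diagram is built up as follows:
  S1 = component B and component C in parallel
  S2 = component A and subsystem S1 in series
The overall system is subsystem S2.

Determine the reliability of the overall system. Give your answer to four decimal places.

0.9400

Parallel (B and C): 1 − (1 − 0.930000)(1 − 0.850000) = 0.989500
Series (A and [0.989500]): 0.950000 × 0.989500 = 0.9400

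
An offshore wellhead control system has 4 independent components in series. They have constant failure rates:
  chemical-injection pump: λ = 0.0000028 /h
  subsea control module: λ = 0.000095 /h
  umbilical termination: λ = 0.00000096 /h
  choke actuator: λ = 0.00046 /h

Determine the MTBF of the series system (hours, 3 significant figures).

Series of exponential components: λ_sys = Σ λ_i
λ_sys = 0.0000028 + 0.000095 + 0.00000096 + 0.00046 = 5.5876e-04 /h
MTBF = 1 / λ_sys = 1790 h

1790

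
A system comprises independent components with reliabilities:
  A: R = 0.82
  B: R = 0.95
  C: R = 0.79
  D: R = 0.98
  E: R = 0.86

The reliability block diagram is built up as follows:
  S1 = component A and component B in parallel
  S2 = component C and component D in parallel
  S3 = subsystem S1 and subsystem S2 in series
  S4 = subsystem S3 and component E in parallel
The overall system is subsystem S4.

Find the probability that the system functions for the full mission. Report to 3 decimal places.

0.998

Parallel (A and B): 1 − (1 − 0.82000)(1 − 0.95000) = 0.99100
Parallel (C and D): 1 − (1 − 0.79000)(1 − 0.98000) = 0.99580
Series ([0.99100] and [0.99580]): 0.99100 × 0.99580 = 0.98684
Parallel ([0.98684] and E): 1 − (1 − 0.98684)(1 − 0.86000) = 0.998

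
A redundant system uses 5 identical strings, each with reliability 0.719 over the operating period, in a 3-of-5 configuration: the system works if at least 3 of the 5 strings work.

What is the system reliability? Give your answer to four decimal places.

R = Σ_{i=3}^{5} C(5,i) p^i (1−p)^{5−i} with p = 0.719
C(5,3)·0.719^3·0.281^2 = 0.293494
C(5,4)·0.719^4·0.281^1 = 0.375484
C(5,5)·0.719^5·0.281^0 = 0.192152
Sum = 0.8611

0.8611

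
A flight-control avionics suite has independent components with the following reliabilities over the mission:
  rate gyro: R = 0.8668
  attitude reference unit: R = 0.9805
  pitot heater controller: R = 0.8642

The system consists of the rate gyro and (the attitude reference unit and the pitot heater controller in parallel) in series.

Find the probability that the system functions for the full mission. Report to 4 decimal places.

0.8645

Parallel (attitude reference unit and pitot heater controller): 1 − (1 − 0.980500)(1 − 0.864200) = 0.997352
Series (rate gyro and [0.997352]): 0.866800 × 0.997352 = 0.8645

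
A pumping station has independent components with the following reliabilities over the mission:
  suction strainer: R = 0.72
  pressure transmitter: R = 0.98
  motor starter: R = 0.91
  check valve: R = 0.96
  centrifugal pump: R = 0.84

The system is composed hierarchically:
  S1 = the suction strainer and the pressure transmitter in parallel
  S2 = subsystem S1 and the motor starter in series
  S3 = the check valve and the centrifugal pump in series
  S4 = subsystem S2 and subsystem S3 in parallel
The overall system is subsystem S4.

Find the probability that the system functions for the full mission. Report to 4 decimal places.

Parallel (suction strainer and pressure transmitter): 1 − (1 − 0.720000)(1 − 0.980000) = 0.994400
Series ([0.994400] and motor starter): 0.994400 × 0.910000 = 0.904904
Series (check valve and centrifugal pump): 0.960000 × 0.840000 = 0.806400
Parallel ([0.904904] and [0.806400]): 1 − (1 − 0.904904)(1 − 0.806400) = 0.9816

0.9816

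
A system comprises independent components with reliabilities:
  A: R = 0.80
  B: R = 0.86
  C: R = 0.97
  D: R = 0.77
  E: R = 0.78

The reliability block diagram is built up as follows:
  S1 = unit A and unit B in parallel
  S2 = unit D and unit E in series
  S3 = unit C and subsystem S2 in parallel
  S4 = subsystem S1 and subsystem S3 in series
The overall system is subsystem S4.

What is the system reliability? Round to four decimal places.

0.9604

Parallel (A and B): 1 − (1 − 0.800000)(1 − 0.860000) = 0.972000
Series (D and E): 0.770000 × 0.780000 = 0.600600
Parallel (C and [0.600600]): 1 − (1 − 0.970000)(1 − 0.600600) = 0.988018
Series ([0.972000] and [0.988018]): 0.972000 × 0.988018 = 0.9604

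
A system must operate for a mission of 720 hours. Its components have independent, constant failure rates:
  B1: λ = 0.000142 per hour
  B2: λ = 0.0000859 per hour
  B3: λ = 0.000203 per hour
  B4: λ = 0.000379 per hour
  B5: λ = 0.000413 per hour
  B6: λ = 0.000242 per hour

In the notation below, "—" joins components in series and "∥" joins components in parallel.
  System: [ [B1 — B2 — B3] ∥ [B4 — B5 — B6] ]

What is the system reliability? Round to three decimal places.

0.860

R(B1) = exp(−0.000142 × 720) = 0.90281
R(B2) = exp(−0.0000859 × 720) = 0.94003
R(B3) = exp(−0.000203 × 720) = 0.86402
R(B4) = exp(−0.000379 × 720) = 0.76118
R(B5) = exp(−0.000413 × 720) = 0.74278
R(B6) = exp(−0.000242 × 720) = 0.84010
Series (B1, B2, and B3): 0.90281 × 0.94003 × 0.86402 = 0.73327
Series (B4, B5, and B6): 0.76118 × 0.74278 × 0.84010 = 0.47498
Parallel ([0.73327] and [0.47498]): 1 − (1 − 0.73327)(1 − 0.47498) = 0.860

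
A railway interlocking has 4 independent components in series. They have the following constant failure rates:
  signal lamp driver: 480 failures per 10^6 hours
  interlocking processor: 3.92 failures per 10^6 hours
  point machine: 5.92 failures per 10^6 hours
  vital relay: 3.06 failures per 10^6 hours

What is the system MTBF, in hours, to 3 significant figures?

2030

Series of exponential components: λ_sys = Σ λ_i
λ_sys = 0.000480 + 0.00000392 + 0.00000592 + 0.00000306 = 4.9290e-04 /h
MTBF = 1 / λ_sys = 2030 h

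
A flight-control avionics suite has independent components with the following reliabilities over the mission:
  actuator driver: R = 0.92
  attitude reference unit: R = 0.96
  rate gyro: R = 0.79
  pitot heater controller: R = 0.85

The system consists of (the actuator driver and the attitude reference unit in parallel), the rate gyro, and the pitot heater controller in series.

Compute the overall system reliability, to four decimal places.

Parallel (actuator driver and attitude reference unit): 1 − (1 − 0.920000)(1 − 0.960000) = 0.996800
Series ([0.996800], rate gyro, and pitot heater controller): 0.996800 × 0.790000 × 0.850000 = 0.6694

0.6694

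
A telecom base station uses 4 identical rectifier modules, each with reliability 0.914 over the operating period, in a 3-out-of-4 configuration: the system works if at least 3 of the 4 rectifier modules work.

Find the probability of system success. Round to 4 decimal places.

R = Σ_{i=3}^{4} C(4,i) p^i (1−p)^{4−i} with p = 0.914
C(4,3)·0.914^3·0.086^1 = 0.262662
C(4,4)·0.914^4·0.086^0 = 0.697886
Sum = 0.9605

0.9605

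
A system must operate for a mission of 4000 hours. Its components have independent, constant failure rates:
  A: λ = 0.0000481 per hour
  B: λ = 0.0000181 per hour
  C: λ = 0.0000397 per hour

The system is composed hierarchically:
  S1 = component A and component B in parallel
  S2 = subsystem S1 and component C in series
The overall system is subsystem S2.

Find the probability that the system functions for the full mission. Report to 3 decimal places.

0.843

R(A) = exp(−0.0000481 × 4000) = 0.82498
R(B) = exp(−0.0000181 × 4000) = 0.93016
R(C) = exp(−0.0000397 × 4000) = 0.85317
Parallel (A and B): 1 − (1 − 0.82498)(1 − 0.93016) = 0.98778
Series ([0.98778] and C): 0.98778 × 0.85317 = 0.843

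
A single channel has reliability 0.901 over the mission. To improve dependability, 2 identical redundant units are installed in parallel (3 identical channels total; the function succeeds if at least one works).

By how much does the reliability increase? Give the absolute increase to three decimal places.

R_before = 0.901
R_after = 1 − (1 − 0.901)^3 = 0.999
ΔR = 0.999 − 0.901 = 0.098

0.098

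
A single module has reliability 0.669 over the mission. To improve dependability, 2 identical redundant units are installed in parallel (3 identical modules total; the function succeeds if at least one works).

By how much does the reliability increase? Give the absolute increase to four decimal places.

0.2947

R_before = 0.669
R_after = 1 − (1 − 0.669)^3 = 0.9637
ΔR = 0.9637 − 0.669 = 0.2947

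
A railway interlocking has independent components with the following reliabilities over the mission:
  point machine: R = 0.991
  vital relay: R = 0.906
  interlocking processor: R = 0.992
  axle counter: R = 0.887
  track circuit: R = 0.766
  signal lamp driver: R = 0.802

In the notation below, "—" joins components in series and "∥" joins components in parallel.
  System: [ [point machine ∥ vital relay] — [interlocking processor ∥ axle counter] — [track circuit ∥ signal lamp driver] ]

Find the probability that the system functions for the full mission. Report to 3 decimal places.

0.952

Parallel (point machine and vital relay): 1 − (1 − 0.99100)(1 − 0.90600) = 0.99915
Parallel (interlocking processor and axle counter): 1 − (1 − 0.99200)(1 − 0.88700) = 0.99910
Parallel (track circuit and signal lamp driver): 1 − (1 − 0.76600)(1 − 0.80200) = 0.95367
Series ([0.99915], [0.99910], and [0.95367]): 0.99915 × 0.99910 × 0.95367 = 0.952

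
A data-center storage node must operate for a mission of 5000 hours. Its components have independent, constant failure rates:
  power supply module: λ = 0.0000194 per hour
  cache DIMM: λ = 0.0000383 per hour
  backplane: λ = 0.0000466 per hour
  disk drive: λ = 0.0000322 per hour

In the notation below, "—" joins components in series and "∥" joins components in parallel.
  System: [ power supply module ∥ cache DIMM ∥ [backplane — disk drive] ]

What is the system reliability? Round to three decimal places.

0.995

R(power supply module) = exp(−0.0000194 × 5000) = 0.90756
R(cache DIMM) = exp(−0.0000383 × 5000) = 0.82572
R(backplane) = exp(−0.0000466 × 5000) = 0.79215
R(disk drive) = exp(−0.0000322 × 5000) = 0.85129
Series (backplane and disk drive): 0.79215 × 0.85129 = 0.67435
Parallel (power supply module, cache DIMM, and [0.67435]): 1 − (1 − 0.90756)(1 − 0.82572)(1 − 0.67435) = 0.995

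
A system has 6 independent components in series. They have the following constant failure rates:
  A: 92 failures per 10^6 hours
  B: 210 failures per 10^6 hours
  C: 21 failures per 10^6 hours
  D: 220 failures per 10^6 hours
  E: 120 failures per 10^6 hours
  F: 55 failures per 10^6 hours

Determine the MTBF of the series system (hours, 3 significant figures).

Series of exponential components: λ_sys = Σ λ_i
λ_sys = 0.000092 + 0.00021 + 0.000021 + 0.00022 + 0.00012 + 0.000055 = 7.1800e-04 /h
MTBF = 1 / λ_sys = 1390 h

1390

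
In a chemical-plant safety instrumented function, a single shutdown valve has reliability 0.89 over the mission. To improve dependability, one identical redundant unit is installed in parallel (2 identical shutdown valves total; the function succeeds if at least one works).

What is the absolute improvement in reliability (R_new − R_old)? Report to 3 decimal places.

0.098

R_before = 0.89
R_after = 1 − (1 − 0.89)^2 = 0.988
ΔR = 0.988 − 0.89 = 0.098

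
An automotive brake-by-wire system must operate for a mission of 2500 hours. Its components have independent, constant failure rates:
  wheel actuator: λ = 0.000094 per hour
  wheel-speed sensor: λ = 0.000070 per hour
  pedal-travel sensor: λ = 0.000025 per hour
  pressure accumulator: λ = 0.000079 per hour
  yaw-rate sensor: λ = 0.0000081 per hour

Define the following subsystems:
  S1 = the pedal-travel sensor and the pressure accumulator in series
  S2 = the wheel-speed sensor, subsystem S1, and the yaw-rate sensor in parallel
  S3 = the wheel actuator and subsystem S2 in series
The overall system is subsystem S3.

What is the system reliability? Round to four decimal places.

0.7900

R(wheel actuator) = exp(−0.000094 × 2500) = 0.790571
R(wheel-speed sensor) = exp(−0.000070 × 2500) = 0.839457
R(pedal-travel sensor) = exp(−0.000025 × 2500) = 0.939413
R(pressure accumulator) = exp(−0.000079 × 2500) = 0.820780
R(yaw-rate sensor) = exp(−0.0000081 × 2500) = 0.979954
Series (pedal-travel sensor and pressure accumulator): 0.939413 × 0.820780 = 0.771051
Parallel (wheel-speed sensor, [0.771051], and yaw-rate sensor): 1 − (1 − 0.839457)(1 − 0.771051)(1 − 0.979954) = 0.999263
Series (wheel actuator and [0.999263]): 0.790571 × 0.999263 = 0.7900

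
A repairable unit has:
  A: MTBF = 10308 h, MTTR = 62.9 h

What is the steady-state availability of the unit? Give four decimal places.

A(A) = MTBF/(MTBF+MTTR) = 10308/(10308+62.9) = 0.9939

0.9939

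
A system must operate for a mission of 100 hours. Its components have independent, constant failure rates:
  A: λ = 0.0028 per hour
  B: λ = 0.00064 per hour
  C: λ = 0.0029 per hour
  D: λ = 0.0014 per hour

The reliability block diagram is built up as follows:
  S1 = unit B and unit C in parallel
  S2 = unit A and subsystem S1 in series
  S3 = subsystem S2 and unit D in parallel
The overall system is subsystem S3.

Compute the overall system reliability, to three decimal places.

0.967

R(A) = exp(−0.0028 × 100) = 0.75578
R(B) = exp(−0.00064 × 100) = 0.93800
R(C) = exp(−0.0029 × 100) = 0.74826
R(D) = exp(−0.0014 × 100) = 0.86936
Parallel (B and C): 1 − (1 − 0.93800)(1 − 0.74826) = 0.98439
Series (A and [0.98439]): 0.75578 × 0.98439 = 0.74398
Parallel ([0.74398] and D): 1 − (1 − 0.74398)(1 − 0.86936) = 0.967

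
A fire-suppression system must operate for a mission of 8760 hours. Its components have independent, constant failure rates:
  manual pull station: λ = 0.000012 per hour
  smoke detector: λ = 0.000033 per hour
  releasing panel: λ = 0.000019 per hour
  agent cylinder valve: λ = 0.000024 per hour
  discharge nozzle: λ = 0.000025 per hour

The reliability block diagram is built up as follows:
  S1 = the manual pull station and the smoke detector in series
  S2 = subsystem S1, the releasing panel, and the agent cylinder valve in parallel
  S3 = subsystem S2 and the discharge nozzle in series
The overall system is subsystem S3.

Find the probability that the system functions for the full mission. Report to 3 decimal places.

R(manual pull station) = exp(−0.000012 × 8760) = 0.90022
R(smoke detector) = exp(−0.000033 × 8760) = 0.74895
R(releasing panel) = exp(−0.000019 × 8760) = 0.84667
R(agent cylinder valve) = exp(−0.000024 × 8760) = 0.81039
R(discharge nozzle) = exp(−0.000025 × 8760) = 0.80332
Series (manual pull station and smoke detector): 0.90022 × 0.74895 = 0.67422
Parallel ([0.67422], releasing panel, and agent cylinder valve): 1 − (1 − 0.67422)(1 − 0.84667)(1 − 0.81039) = 0.99053
Series ([0.99053] and discharge nozzle): 0.99053 × 0.80332 = 0.796

0.796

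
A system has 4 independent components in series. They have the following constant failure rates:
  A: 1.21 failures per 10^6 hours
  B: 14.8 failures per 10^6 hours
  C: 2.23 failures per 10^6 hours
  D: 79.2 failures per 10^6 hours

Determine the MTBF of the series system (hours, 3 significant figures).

10300

Series of exponential components: λ_sys = Σ λ_i
λ_sys = 0.00000121 + 0.0000148 + 0.00000223 + 0.0000792 = 9.7440e-05 /h
MTBF = 1 / λ_sys = 10300 h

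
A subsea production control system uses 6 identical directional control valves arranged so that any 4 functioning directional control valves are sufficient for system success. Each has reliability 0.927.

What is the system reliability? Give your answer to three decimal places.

R = Σ_{i=4}^{6} C(6,i) p^i (1−p)^{6−i} with p = 0.927
C(6,4)·0.927^4·0.073^2 = 0.05903
C(6,5)·0.927^5·0.073^1 = 0.29983
C(6,6)·0.927^6·0.073^0 = 0.63457
Sum = 0.993

0.993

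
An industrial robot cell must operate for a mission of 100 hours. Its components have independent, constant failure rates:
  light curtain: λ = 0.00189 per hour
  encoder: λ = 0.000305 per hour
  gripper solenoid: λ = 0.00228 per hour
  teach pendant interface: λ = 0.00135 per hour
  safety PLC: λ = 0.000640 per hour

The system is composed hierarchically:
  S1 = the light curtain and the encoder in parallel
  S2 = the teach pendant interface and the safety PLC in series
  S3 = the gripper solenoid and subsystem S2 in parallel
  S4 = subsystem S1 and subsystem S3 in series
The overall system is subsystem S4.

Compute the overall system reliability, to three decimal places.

R(light curtain) = exp(−0.00189 × 100) = 0.82779
R(encoder) = exp(−0.000305 × 100) = 0.96996
R(gripper solenoid) = exp(−0.00228 × 100) = 0.79612
R(teach pendant interface) = exp(−0.00135 × 100) = 0.87372
R(safety PLC) = exp(−0.000640 × 100) = 0.93800
Parallel (light curtain and encoder): 1 − (1 − 0.82779)(1 − 0.96996) = 0.99483
Series (teach pendant interface and safety PLC): 0.87372 × 0.93800 = 0.81955
Parallel (gripper solenoid and [0.81955]): 1 − (1 − 0.79612)(1 − 0.81955) = 0.96321
Series ([0.99483] and [0.96321]): 0.99483 × 0.96321 = 0.958

0.958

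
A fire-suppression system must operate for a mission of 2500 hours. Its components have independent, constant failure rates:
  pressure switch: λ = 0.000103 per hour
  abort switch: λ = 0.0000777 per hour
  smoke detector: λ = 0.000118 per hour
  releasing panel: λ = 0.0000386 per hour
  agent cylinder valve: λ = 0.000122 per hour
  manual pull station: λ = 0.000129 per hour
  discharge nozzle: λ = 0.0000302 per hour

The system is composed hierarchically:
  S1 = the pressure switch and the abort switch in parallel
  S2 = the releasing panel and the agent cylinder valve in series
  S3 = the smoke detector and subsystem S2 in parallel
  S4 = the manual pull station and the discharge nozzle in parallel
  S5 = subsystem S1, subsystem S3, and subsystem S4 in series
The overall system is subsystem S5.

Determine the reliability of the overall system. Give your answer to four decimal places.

R(pressure switch) = exp(−0.000103 × 2500) = 0.772982
R(abort switch) = exp(−0.0000777 × 2500) = 0.823452
R(smoke detector) = exp(−0.000118 × 2500) = 0.744532
R(releasing panel) = exp(−0.0000386 × 2500) = 0.908010
R(agent cylinder valve) = exp(−0.000122 × 2500) = 0.737123
R(manual pull station) = exp(−0.000129 × 2500) = 0.724336
R(discharge nozzle) = exp(−0.0000302 × 2500) = 0.927280
Parallel (pressure switch and abort switch): 1 − (1 − 0.772982)(1 − 0.823452) = 0.959920
Series (releasing panel and agent cylinder valve): 0.908010 × 0.737123 = 0.669315
Parallel (smoke detector and [0.669315]): 1 − (1 − 0.744532)(1 − 0.669315) = 0.915521
Parallel (manual pull station and discharge nozzle): 1 − (1 − 0.724336)(1 − 0.927280) = 0.979954
Series ([0.959920], [0.915521], and [0.979954]): 0.959920 × 0.915521 × 0.979954 = 0.8612

0.8612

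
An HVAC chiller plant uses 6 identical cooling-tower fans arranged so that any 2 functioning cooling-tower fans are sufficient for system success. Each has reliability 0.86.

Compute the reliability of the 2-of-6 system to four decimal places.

R = Σ_{i=2}^{6} C(6,i) p^i (1−p)^{6−i} with p = 0.86
C(6,2)·0.86^2·0.14^4 = 0.004262
C(6,3)·0.86^3·0.14^3 = 0.034907
C(6,4)·0.86^4·0.14^2 = 0.160820
C(6,5)·0.86^5·0.14^1 = 0.395159
C(6,6)·0.86^6·0.14^0 = 0.404567
Sum = 0.9997

0.9997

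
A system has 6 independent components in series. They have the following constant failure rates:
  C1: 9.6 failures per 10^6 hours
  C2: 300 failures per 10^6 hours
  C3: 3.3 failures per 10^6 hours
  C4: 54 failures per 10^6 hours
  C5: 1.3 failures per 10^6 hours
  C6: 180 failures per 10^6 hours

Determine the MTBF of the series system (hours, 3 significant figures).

Series of exponential components: λ_sys = Σ λ_i
λ_sys = 0.0000096 + 0.00030 + 0.0000033 + 0.000054 + 0.0000013 + 0.00018 = 5.4820e-04 /h
MTBF = 1 / λ_sys = 1820 h

1820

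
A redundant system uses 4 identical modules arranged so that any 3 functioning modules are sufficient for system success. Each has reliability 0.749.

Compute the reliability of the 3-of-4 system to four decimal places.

0.7366

R = Σ_{i=3}^{4} C(4,i) p^i (1−p)^{4−i} with p = 0.749
C(4,3)·0.749^3·0.251^1 = 0.421871
C(4,4)·0.749^4·0.251^0 = 0.314722
Sum = 0.7366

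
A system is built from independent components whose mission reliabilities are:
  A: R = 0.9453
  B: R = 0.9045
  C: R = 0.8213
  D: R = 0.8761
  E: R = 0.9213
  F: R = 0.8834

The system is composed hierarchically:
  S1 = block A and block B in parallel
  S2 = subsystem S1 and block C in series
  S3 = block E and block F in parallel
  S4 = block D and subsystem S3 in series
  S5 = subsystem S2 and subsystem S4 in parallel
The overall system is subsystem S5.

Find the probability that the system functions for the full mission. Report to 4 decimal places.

0.9759

Parallel (A and B): 1 − (1 − 0.945300)(1 − 0.904500) = 0.994776
Series ([0.994776] and C): 0.994776 × 0.821300 = 0.817010
Parallel (E and F): 1 − (1 − 0.921300)(1 − 0.883400) = 0.990824
Series (D and [0.990824]): 0.876100 × 0.990824 = 0.868061
Parallel ([0.817010] and [0.868061]): 1 − (1 − 0.817010)(1 − 0.868061) = 0.9759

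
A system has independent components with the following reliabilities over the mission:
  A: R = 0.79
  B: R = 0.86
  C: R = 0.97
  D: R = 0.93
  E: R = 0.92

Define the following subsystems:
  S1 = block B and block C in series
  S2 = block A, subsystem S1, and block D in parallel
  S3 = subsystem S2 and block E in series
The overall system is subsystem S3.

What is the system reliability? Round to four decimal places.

Series (B and C): 0.860000 × 0.970000 = 0.834200
Parallel (A, [0.834200], and D): 1 − (1 − 0.790000)(1 − 0.834200)(1 − 0.930000) = 0.997563
Series ([0.997563] and E): 0.997563 × 0.920000 = 0.9178

0.9178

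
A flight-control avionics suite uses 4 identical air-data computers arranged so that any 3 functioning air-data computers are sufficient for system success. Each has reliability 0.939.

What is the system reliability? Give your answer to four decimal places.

0.9794

R = Σ_{i=3}^{4} C(4,i) p^i (1−p)^{4−i} with p = 0.939
C(4,3)·0.939^3·0.061^1 = 0.202016
C(4,4)·0.939^4·0.061^0 = 0.777432
Sum = 0.9794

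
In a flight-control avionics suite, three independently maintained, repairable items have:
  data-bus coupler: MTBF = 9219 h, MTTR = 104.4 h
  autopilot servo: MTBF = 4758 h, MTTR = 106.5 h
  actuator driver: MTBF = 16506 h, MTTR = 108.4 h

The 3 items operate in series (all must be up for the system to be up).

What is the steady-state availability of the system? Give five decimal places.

0.96084

A(data-bus coupler) = MTBF/(MTBF+MTTR) = 9219/(9219+104.4) = 0.988802
A(autopilot servo) = MTBF/(MTBF+MTTR) = 4758/(4758+106.5) = 0.978107
A(actuator driver) = MTBF/(MTBF+MTTR) = 16506/(16506+108.4) = 0.993476
Series availability: 0.988802 × 0.978107 × 0.993476 = 0.96084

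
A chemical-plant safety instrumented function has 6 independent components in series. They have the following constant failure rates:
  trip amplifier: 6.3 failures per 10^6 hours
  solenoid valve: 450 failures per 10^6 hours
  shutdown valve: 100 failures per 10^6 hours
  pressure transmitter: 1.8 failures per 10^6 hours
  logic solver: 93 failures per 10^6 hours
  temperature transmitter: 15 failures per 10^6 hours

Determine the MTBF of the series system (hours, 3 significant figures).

Series of exponential components: λ_sys = Σ λ_i
λ_sys = 0.0000063 + 0.00045 + 0.00010 + 0.0000018 + 0.000093 + 0.000015 = 6.6610e-04 /h
MTBF = 1 / λ_sys = 1500 h

1500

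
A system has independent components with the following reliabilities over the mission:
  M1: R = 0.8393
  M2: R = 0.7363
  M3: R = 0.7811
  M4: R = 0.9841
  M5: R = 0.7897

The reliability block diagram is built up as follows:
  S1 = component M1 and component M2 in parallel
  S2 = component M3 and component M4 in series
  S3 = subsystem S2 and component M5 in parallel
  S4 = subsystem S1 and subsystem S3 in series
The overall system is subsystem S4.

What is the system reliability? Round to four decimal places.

0.9110

Parallel (M1 and M2): 1 − (1 − 0.839300)(1 − 0.736300) = 0.957623
Series (M3 and M4): 0.781100 × 0.984100 = 0.768681
Parallel ([0.768681] and M5): 1 − (1 − 0.768681)(1 − 0.789700) = 0.951354
Series ([0.957623] and [0.951354]): 0.957623 × 0.951354 = 0.9110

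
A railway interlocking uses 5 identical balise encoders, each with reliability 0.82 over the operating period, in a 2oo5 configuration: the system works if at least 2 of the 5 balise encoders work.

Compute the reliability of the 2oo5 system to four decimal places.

R = Σ_{i=2}^{5} C(5,i) p^i (1−p)^{5−i} with p = 0.82
C(5,2)·0.82^2·0.18^3 = 0.039214
C(5,3)·0.82^3·0.18^2 = 0.178643
C(5,4)·0.82^4·0.18^1 = 0.406910
C(5,5)·0.82^5·0.18^0 = 0.370740
Sum = 0.9955

0.9955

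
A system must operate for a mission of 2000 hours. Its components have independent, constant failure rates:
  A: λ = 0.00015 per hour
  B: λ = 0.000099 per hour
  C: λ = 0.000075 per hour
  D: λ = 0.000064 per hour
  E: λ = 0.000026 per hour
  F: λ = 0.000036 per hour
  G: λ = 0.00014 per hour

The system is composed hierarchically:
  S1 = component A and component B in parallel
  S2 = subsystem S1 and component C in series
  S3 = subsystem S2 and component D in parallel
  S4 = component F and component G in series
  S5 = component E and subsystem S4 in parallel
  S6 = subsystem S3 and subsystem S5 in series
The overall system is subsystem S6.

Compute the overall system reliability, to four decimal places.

R(A) = exp(−0.00015 × 2000) = 0.740818
R(B) = exp(−0.000099 × 2000) = 0.820370
R(C) = exp(−0.000075 × 2000) = 0.860708
R(D) = exp(−0.000064 × 2000) = 0.879853
R(E) = exp(−0.000026 × 2000) = 0.949329
R(F) = exp(−0.000036 × 2000) = 0.930531
R(G) = exp(−0.00014 × 2000) = 0.755784
Parallel (A and B): 1 − (1 − 0.740818)(1 − 0.820370) = 0.953443
Series ([0.953443] and C): 0.953443 × 0.860708 = 0.820636
Parallel ([0.820636] and D): 1 − (1 − 0.820636)(1 − 0.879853) = 0.978450
Series (F and G): 0.930531 × 0.755784 = 0.703280
Parallel (E and [0.703280]): 1 − (1 − 0.949329)(1 − 0.703280) = 0.984965
Series ([0.978450] and [0.984965]): 0.978450 × 0.984965 = 0.9637

0.9637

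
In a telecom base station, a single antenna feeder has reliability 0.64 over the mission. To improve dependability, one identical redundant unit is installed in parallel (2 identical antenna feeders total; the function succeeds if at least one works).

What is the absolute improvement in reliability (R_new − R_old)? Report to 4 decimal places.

R_before = 0.64
R_after = 1 − (1 − 0.64)^2 = 0.8704
ΔR = 0.8704 − 0.64 = 0.2304

0.2304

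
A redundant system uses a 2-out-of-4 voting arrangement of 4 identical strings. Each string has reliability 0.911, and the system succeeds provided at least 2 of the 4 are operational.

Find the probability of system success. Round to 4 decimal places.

0.9974

R = Σ_{i=2}^{4} C(4,i) p^i (1−p)^{4−i} with p = 0.911
C(4,2)·0.911^2·0.089^2 = 0.039443
C(4,3)·0.911^3·0.089^1 = 0.269157
C(4,4)·0.911^4·0.089^0 = 0.688769
Sum = 0.9974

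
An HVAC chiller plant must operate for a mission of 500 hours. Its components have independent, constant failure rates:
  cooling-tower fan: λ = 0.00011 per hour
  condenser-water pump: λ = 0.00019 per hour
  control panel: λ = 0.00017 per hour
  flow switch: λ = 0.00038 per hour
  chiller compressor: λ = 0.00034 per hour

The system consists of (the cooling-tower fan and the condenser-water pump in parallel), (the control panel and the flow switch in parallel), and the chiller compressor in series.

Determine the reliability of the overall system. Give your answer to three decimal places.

0.828

R(cooling-tower fan) = exp(−0.00011 × 500) = 0.94649
R(condenser-water pump) = exp(−0.00019 × 500) = 0.90937
R(control panel) = exp(−0.00017 × 500) = 0.91851
R(flow switch) = exp(−0.00038 × 500) = 0.82696
R(chiller compressor) = exp(−0.00034 × 500) = 0.84366
Parallel (cooling-tower fan and condenser-water pump): 1 − (1 − 0.94649)(1 − 0.90937) = 0.99515
Parallel (control panel and flow switch): 1 − (1 − 0.91851)(1 − 0.82696) = 0.98590
Series ([0.99515], [0.98590], and chiller compressor): 0.99515 × 0.98590 × 0.84366 = 0.828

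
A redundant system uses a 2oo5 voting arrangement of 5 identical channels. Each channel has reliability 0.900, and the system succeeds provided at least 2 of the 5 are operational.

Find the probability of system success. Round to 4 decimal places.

0.9995

R = Σ_{i=2}^{5} C(5,i) p^i (1−p)^{5−i} with p = 0.900
C(5,2)·0.900^2·0.100^3 = 0.008100
C(5,3)·0.900^3·0.100^2 = 0.072900
C(5,4)·0.900^4·0.100^1 = 0.328050
C(5,5)·0.900^5·0.100^0 = 0.590490
Sum = 0.9995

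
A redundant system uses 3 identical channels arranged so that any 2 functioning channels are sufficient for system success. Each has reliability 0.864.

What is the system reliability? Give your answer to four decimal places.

R = Σ_{i=2}^{3} C(3,i) p^i (1−p)^{3−i} with p = 0.864
C(3,2)·0.864^2·0.136^1 = 0.304570
C(3,3)·0.864^3·0.136^0 = 0.644973
Sum = 0.9495

0.9495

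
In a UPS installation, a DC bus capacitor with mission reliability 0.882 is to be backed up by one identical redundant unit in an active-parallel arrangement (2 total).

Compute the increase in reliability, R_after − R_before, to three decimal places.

R_before = 0.882
R_after = 1 − (1 − 0.882)^2 = 0.986
ΔR = 0.986 − 0.882 = 0.104

0.104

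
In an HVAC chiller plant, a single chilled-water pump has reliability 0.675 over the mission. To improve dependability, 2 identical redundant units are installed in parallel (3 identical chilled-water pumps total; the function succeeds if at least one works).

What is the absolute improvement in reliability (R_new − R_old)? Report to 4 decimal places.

0.2907

R_before = 0.675
R_after = 1 − (1 − 0.675)^3 = 0.9657
ΔR = 0.9657 − 0.675 = 0.2907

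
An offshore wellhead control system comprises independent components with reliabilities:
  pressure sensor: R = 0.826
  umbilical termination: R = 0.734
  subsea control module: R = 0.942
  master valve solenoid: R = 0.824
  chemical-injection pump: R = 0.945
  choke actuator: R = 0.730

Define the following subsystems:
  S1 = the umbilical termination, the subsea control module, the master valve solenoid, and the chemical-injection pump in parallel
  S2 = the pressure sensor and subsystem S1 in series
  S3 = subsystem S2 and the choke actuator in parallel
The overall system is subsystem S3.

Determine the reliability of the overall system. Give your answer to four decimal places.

0.9530

Parallel (umbilical termination, subsea control module, master valve solenoid, and chemical-injection pump): 1 − (1 − 0.734000)(1 − 0.942000)(1 − 0.824000)(1 − 0.945000) = 0.999851
Series (pressure sensor and [0.999851]): 0.826000 × 0.999851 = 0.825877
Parallel ([0.825877] and choke actuator): 1 − (1 − 0.825877)(1 − 0.730000) = 0.9530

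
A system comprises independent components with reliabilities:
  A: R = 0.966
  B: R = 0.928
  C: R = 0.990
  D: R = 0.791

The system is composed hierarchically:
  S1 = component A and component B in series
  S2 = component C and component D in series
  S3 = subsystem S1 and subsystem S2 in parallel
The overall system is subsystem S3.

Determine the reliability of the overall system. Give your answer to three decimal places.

0.978

Series (A and B): 0.96600 × 0.92800 = 0.89645
Series (C and D): 0.99000 × 0.79100 = 0.78309
Parallel ([0.89645] and [0.78309]): 1 − (1 − 0.89645)(1 − 0.78309) = 0.978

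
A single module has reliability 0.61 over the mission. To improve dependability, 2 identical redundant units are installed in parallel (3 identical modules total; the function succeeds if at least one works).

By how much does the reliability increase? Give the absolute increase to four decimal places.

0.3307

R_before = 0.61
R_after = 1 − (1 − 0.61)^3 = 0.9407
ΔR = 0.9407 − 0.61 = 0.3307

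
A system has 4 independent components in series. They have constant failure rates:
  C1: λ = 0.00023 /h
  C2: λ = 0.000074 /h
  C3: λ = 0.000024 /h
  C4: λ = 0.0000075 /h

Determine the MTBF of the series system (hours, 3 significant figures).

Series of exponential components: λ_sys = Σ λ_i
λ_sys = 0.00023 + 0.000074 + 0.000024 + 0.0000075 = 3.3550e-04 /h
MTBF = 1 / λ_sys = 2980 h

2980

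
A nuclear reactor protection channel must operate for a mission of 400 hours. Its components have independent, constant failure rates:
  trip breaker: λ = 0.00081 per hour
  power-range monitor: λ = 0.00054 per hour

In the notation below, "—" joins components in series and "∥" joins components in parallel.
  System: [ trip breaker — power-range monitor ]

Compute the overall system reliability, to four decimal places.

0.5827

R(trip breaker) = exp(−0.00081 × 400) = 0.723250
R(power-range monitor) = exp(−0.00054 × 400) = 0.805735
Series (trip breaker and power-range monitor): 0.723250 × 0.805735 = 0.5827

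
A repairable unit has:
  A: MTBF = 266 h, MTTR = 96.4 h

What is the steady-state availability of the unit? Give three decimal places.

A(A) = MTBF/(MTBF+MTTR) = 266/(266+96.4) = 0.734

0.734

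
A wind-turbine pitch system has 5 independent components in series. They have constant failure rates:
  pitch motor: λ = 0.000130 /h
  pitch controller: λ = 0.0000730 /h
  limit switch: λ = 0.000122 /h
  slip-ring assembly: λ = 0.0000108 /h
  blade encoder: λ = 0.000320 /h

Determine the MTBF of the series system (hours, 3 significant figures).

1520

Series of exponential components: λ_sys = Σ λ_i
λ_sys = 0.000130 + 0.0000730 + 0.000122 + 0.0000108 + 0.000320 = 6.5580e-04 /h
MTBF = 1 / λ_sys = 1520 h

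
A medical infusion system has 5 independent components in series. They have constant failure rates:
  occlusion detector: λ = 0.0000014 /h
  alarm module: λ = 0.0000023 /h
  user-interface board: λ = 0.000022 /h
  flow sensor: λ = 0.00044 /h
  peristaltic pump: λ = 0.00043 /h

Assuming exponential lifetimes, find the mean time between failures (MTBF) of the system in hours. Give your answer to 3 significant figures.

Series of exponential components: λ_sys = Σ λ_i
λ_sys = 0.0000014 + 0.0000023 + 0.000022 + 0.00044 + 0.00043 = 8.9570e-04 /h
MTBF = 1 / λ_sys = 1120 h

1120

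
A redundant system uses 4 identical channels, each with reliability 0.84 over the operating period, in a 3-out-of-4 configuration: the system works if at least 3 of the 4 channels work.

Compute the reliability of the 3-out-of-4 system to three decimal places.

0.877

R = Σ_{i=3}^{4} C(4,i) p^i (1−p)^{4−i} with p = 0.84
C(4,3)·0.84^3·0.16^1 = 0.37933
C(4,4)·0.84^4·0.16^0 = 0.49787
Sum = 0.877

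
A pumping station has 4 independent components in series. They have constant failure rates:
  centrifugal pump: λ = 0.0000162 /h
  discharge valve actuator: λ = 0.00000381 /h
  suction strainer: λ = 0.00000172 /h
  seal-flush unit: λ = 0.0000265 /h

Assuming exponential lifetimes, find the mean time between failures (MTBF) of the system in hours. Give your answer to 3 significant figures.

Series of exponential components: λ_sys = Σ λ_i
λ_sys = 0.0000162 + 0.00000381 + 0.00000172 + 0.0000265 = 4.8230e-05 /h
MTBF = 1 / λ_sys = 20700 h

20700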